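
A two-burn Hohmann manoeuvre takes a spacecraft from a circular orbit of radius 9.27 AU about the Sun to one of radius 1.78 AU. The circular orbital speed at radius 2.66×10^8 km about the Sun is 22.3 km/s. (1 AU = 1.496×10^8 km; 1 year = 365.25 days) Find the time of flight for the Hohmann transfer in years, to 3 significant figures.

From the circular-orbit relation v² = μ/r at r = 2.66×10^8 km: μ = v²r = (22.3)² × 2.66×10^8 = 1.32279×10^11 km³/s².
In km: r₁ = 9.27 × 1.496×10^8 = 1.386792×10^9 km; r₂ = 1.78 × 1.496×10^8 = 2.66288×10^8 km.
The Hohmann ellipse has a_t = (r₁ + r₂)/2 = 8.2654×10^8 km.
Transfer time t = π√(a_t³/μ) = π√((8.2654×10^8)³ / 1.32279×10^11) = 2.0526×10^8 s.
Converting: 2.0526×10^8 s ÷ 3.15576×10^7 s/year (365.25 × 86400) = 6.50 years.

t = 6.50 years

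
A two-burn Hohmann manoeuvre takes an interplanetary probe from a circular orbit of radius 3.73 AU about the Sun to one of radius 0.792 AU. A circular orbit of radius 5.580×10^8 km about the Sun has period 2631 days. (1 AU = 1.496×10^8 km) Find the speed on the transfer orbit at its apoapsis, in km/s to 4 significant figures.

v = 9.128 km/s

From Kepler's third law T² = 4π²r³/μ at r = 5.580×10^8 km, T = 2631 days = 2631 × 86400 s = 2.273184×10^8 s: μ = 4π²r³/T² = 1.32737×10^11 km³/s².
In km: r₁ = 3.73 × 1.496×10^8 = 5.58008×10^8 km; r₂ = 0.792 × 1.496×10^8 = 1.184832×10^8 km.
Transfer-ellipse semi-major axis a_t = (r₁ + r₂)/2 = (5.58008×10^8 + 1.184832×10^8)/2 = 3.382456×10^8 km.
The apoapsis of the transfer ellipse is at r = 5.58008×10^8 km.
Vis-viva: v = √[μ(2/r − 1/a_t)] = √[1.32737×10^11 × (2/5.58008×10^8 − 1/3.382456×10^8)] = 9.128 km/s.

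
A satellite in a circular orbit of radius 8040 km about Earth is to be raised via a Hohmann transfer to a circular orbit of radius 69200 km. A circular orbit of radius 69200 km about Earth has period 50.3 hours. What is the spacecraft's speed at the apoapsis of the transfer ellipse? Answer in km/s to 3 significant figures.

v = 1.10 km/s

From Kepler's third law T² = 4π²r³/μ at r = 69200 km, T = 50.3 hours = 50.3 × 3600 s = 1.8108×10^5 s: μ = 4π²r³/T² = 3.98967×10^5 km³/s².
The Hohmann ellipse has a_t = (r₁ + r₂)/2 = 38620 km.
At apoapsis, r = 69200 km.
From the vis-viva equation, v = √[μ(2/r − 1/a_t)] = 1.096 km/s.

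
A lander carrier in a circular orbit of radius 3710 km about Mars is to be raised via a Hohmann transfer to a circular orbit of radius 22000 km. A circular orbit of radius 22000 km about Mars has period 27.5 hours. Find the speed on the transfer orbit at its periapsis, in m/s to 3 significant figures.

From Kepler's third law T² = 4π²r³/μ at r = 22000 km, T = 27.5 hours = 27.5 × 3600 s = 99000 s: μ = 4π²r³/T² = 42890.1 km³/s².
Semi-major axis of the transfer orbit: a_t = (3710 + 22000)/2 = 12855 km.
At periapsis, r = 3710 km.
From the vis-viva equation, v = √[μ(2/r − 1/a_t)] = 4.448 km/s.

v = 4450 m/s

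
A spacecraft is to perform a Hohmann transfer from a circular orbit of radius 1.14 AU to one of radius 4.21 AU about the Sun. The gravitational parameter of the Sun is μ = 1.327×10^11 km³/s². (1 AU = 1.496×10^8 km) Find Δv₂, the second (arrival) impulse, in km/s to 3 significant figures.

In km: r₁ = 1.14 × 1.496×10^8 = 1.70544×10^8 km; r₂ = 4.21 × 1.496×10^8 = 6.29816×10^8 km.
The Hohmann ellipse has a_t = (r₁ + r₂)/2 = 4.0018×10^8 km.
Circular speed at r = 6.29816×10^8 km: v_c = √(μ/r) = 14.5154 km/s.
Vis-viva on the transfer ellipse at r = 6.29816×10^8 km gives v_t = √[μ(2/r − 1/a_t)] = 9.47587 km/s.
Δv₂ = |v_t − v_c| = |9.47587 − 14.5154| = 5.040 km/s.

Δv₂ = 5.04 km/s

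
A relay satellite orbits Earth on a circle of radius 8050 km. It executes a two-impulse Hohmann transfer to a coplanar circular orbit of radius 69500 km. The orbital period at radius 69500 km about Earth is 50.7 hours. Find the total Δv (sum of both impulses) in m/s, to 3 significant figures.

From Kepler's third law T² = 4π²r³/μ at r = 69500 km, T = 50.7 hours = 50.7 × 3600 s = 1.8252×10^5 s: μ = 4π²r³/T² = 3.97826×10^5 km³/s².
The Hohmann ellipse has a_t = (r₁ + r₂)/2 = 38775 km.
Circular speed at r₁: v₁ = √(μ/r₁) = √(3.97826×10^5/8050) = 7.030 km/s.
Transfer-orbit speed at r₁ (v² = μ(2/r − 1/a)): v_p = √[μ(2/r₁ − 1/a_t)] = 9.412 km/s.
First burn Δv₁ = |v_p − v₁| = 2.382 km/s.
At r₂, v₂ = √(μ/r₂) = 2.3925 km/s.
Transfer-orbit speed at r₂: v_a = √[μ(2/r₂ − 1/a_t)] = 1.0901 km/s.
Second burn Δv₂ = |v₂ − v_a| = 1.302 km/s.
Total Δv = Δv₁ + Δv₂ = 3.684 km/s.

Δv = 3680 m/s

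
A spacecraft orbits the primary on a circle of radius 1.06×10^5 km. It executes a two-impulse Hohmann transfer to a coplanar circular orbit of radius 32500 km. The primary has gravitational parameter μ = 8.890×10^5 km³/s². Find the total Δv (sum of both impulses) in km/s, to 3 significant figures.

Δv = 2.15 km/s

Transfer-ellipse semi-major axis a_t = (r₁ + r₂)/2 = (1.060×10^5 + 32500)/2 = 69250 km.
Circular speed at r₁: v₁ = √(μ/r₁) = √(8.890×10^5/1.060×10^5) = 2.8960 km/s.
On the transfer ellipse at r₁, vis-viva equation gives v_a = √[μ(2/r₁ − 1/a_t)] = 1.9839 km/s.
First burn Δv₁ = |v_a − v₁| = 0.9121 km/s.
At r₂, v₂ = √(μ/r₂) = 5.230 km/s.
Transfer-orbit speed at r₂: v_p = √[μ(2/r₂ − 1/a_t)] = 6.471 km/s.
Second burn Δv₂ = |v₂ − v_p| = 1.241 km/s.
Δv = Δv₁ + Δv₂ = 0.9121 + 1.241 = 2.153 km/s.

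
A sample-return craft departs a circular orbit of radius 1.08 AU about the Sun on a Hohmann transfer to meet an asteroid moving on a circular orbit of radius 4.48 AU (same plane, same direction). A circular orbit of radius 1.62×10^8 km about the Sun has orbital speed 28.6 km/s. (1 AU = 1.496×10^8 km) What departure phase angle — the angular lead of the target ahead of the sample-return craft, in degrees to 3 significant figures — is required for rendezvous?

From the circular-orbit relation v² = μ/r at r = 1.62×10^8 km: μ = v²r = (28.6)² × 1.62×10^8 = 1.32510×10^11 km³/s².
In km: r₁ = 1.08 × 1.496×10^8 = 1.61568×10^8 km; r₂ = 4.48 × 1.496×10^8 = 6.70208×10^8 km.
Semi-major axis of the transfer orbit: a_t = (1.61568×10^8 + 6.70208×10^8)/2 = 4.15888×10^8 km.
The half-period of the transfer ellipse is t = π√(a_t³/μ) = 7.320×10^7 s.
The target's mean motion on its circular orbit is ω₂ = √(μ/r₂³) = 2.098×10^-8 rad/s.
Angle swept by the target during transfer: ω₂·t = 1.5357 rad = 87.99°.
Arrival is 180° from departure on the ellipse, so φ = 180° − 87.99° = 92.0°.

φ = 92.0°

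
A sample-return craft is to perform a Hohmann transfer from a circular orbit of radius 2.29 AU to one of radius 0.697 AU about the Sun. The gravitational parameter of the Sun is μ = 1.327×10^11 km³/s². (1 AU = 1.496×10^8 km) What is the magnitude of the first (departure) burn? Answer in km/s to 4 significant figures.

In km: r₁ = 2.29 × 1.496×10^8 = 3.42584×10^8 km; r₂ = 0.697 × 1.496×10^8 = 1.042712×10^8 km.
Transfer-ellipse semi-major axis a_t = (r₁ + r₂)/2 = (3.42584×10^8 + 1.042712×10^8)/2 = 2.234276×10^8 km.
On the circular orbit at r = 3.42584×10^8 km, v_c = √(μ/r) = 19.681 km/s.
Transfer-orbit speed at the same r (vis-viva, a = a_t): v_t = √[μ(2/r − 1/a_t)] = 13.445 km/s.
Δv₁ = |v_t − v_c| = |13.445 − 19.681| = 6.236 km/s.

Δv₁ = 6.236 km/s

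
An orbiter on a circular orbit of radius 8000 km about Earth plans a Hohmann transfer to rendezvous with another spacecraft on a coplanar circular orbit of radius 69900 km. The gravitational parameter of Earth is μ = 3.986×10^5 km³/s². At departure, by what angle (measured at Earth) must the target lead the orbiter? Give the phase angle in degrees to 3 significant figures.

φ = 105°

Transfer-ellipse semi-major axis a_t = (r₁ + r₂)/2 = (8000 + 69900)/2 = 38950 km.
The half-period of the transfer ellipse is t = π√(a_t³/μ) = 38251 s.
The target's mean motion on its circular orbit is ω₂ = √(μ/r₂³) = 3.4163×10^-5 rad/s.
Angle swept by the target during transfer: ω₂·t = 1.3068 rad = 74.87°.
The orbiter traverses 180° on the transfer ellipse, so the target must lead by 180° − 74.87° = 105°.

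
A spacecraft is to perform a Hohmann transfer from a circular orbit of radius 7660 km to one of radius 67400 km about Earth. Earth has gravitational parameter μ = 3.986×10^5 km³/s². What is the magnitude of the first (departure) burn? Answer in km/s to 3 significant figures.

Δv₁ = 2.45 km/s

Semi-major axis of the transfer orbit: a_t = (7660 + 67400)/2 = 37530 km.
Circular speed at r = 7660 km: v_c = √(μ/r) = 7.214 km/s.
Vis-viva on the transfer ellipse at r = 7660 km gives v_t = √[μ(2/r − 1/a_t)] = 9.667 km/s.
Δv₁ = |v_t − v_c| = |9.667 − 7.214| = 2.453 km/s.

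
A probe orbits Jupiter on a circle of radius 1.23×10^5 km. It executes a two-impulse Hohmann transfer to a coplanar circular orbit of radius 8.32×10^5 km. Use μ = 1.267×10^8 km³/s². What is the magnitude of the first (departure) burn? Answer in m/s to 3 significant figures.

Δv₁ = 10300 m/s

The Hohmann ellipse has a_t = (r₁ + r₂)/2 = 4.775×10^5 km.
On the circular orbit at r = 1.230×10^5 km, v_c = √(μ/r) = 32.095 km/s.
Vis-viva on the transfer ellipse at r = 1.230×10^5 km gives v_t = √[μ(2/r − 1/a_t)] = 42.365 km/s.
Δv₁ = |v_t − v_c| = |42.365 − 32.095| = 10.27 km/s.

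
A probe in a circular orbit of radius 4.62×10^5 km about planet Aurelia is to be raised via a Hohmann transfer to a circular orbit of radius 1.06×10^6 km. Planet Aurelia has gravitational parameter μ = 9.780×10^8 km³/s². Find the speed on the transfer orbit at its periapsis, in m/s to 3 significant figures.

Semi-major axis of the transfer orbit: a_t = (4.620×10^5 + 1.060×10^6)/2 = 7.610×10^5 km.
The periapsis of the transfer ellipse is at r = 4.620×10^5 km.
Applying v² = μ(2/r − 1/a_t): v = 54.30 km/s.

v = 54300 m/s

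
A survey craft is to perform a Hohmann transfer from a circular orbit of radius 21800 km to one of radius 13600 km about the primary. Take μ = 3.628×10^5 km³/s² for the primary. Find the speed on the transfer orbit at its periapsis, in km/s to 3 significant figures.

v = 5.73 km/s

The Hohmann ellipse has a_t = (r₁ + r₂)/2 = 17700 km.
The periapsis of the transfer ellipse is at r = 13600 km.
Applying v² = μ(2/r − 1/a_t): v = 5.732 km/s.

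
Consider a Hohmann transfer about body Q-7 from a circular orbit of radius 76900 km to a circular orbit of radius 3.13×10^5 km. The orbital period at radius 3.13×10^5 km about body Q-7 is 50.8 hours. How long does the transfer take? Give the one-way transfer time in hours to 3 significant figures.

t = 12.5 hours

From Kepler's third law T² = 4π²r³/μ at r = 3.13×10^5 km, T = 50.8 hours = 50.8 × 3600 s = 1.8288×10^5 s: μ = 4π²r³/T² = 3.61960×10^7 km³/s².
Transfer-ellipse semi-major axis a_t = (r₁ + r₂)/2 = (76900 + 3.130×10^5)/2 = 1.9495×10^5 km.
By Kepler's third law the transfer-orbit period is T = 2π√(a_t³/μ), so t = T/2 = 44950 s.
Converting: 44950 s ÷ 3600 s/hour = 12.5 hours.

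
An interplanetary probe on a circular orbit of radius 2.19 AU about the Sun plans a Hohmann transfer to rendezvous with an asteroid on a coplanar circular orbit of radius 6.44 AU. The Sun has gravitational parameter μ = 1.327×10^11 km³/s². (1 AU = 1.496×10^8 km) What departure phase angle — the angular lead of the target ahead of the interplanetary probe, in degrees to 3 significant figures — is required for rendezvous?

φ = 81.3°

In km: r₁ = 2.19 × 1.496×10^8 = 3.27624×10^8 km; r₂ = 6.44 × 1.496×10^8 = 9.63424×10^8 km.
The Hohmann ellipse has a_t = (r₁ + r₂)/2 = 6.45524×10^8 km.
The half-period of the transfer ellipse is t = π√(a_t³/μ) = 1.4144×10^8 s.
Target angular speed ω₂ = √(μ/r₂³) = 1.2182×10^-8 rad/s.
Angle swept by the target during transfer: ω₂·t = 1.723 rad = 98.72°.
The interplanetary probe traverses 180° on the transfer ellipse, so the target must lead by 180° − 98.72° = 81.3°.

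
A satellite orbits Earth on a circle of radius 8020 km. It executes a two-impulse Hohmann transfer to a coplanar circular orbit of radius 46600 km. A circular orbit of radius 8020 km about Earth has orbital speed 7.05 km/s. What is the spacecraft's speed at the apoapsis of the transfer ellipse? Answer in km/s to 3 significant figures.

v = 1.58 km/s

From the circular-orbit relation v² = μ/r at r = 8020 km: μ = v²r = (7.05)² × 8020 = 3.98614×10^5 km³/s².
Semi-major axis of the transfer orbit: a_t = (8020 + 46600)/2 = 27310 km.
At apoapsis, r = 46600 km.
From the vis-viva equation, v = √[μ(2/r − 1/a_t)] = 1.585 km/s.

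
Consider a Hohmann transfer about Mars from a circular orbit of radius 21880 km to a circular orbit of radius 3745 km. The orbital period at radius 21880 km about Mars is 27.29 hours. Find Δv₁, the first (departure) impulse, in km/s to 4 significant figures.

From Kepler's third law T² = 4π²r³/μ at r = 21880 km, T = 27.29 hours = 27.29 × 3600 s = 98244 s: μ = 4π²r³/T² = 42844.0 km³/s².
Semi-major axis of the transfer orbit: a_t = (21880 + 3745)/2 = 12812.5 km.
Circular speed at r = 21880 km: v_c = √(μ/r) = 1.3993 km/s.
Transfer-orbit speed at the same r (vis-viva, a = a_t): v_t = √[μ(2/r − 1/a_t)] = 0.75654 km/s.
Δv₁ = |v_t − v_c| = |0.75654 − 1.3993| = 0.6428 km/s.

Δv₁ = 0.6428 km/s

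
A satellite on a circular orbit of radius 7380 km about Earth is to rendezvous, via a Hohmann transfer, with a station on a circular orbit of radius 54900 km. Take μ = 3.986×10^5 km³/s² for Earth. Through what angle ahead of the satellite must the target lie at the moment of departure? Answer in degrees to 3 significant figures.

Transfer-ellipse semi-major axis a_t = (r₁ + r₂)/2 = (7380 + 54900)/2 = 31140 km.
Transfer time t = π√(a_t³/μ) = 27340 s.
The target's mean motion on its circular orbit is ω₂ = √(μ/r₂³) = 4.908×10^-5 rad/s.
Angle swept by the target during transfer: ω₂·t = 1.342 rad = 76.89°.
Arrival is 180° from departure on the ellipse, so φ = 180° − 76.89° = 103°.

φ = 103°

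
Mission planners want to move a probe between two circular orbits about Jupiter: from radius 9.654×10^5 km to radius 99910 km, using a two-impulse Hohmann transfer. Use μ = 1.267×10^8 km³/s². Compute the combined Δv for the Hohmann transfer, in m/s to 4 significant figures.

Δv = 18830 m/s

Transfer-ellipse semi-major axis a_t = (r₁ + r₂)/2 = (9.654×10^5 + 99910)/2 = 5.32655×10^5 km.
Circular speed at r₁: v₁ = √(μ/r₁) = √(1.267×10^8/9.654×10^5) = 11.456 km/s.
On the transfer ellipse at r₁, v² = μ(2/r − 1/a) gives v_a = √[μ(2/r₁ − 1/a_t)] = 4.9615 km/s.
First burn Δv₁ = |v_a − v₁| = 6.4945 km/s.
At r₂, v₂ = √(μ/r₂) = 35.611 km/s.
Transfer-orbit speed at r₂: v_p = √[μ(2/r₂ − 1/a_t)] = 47.942 km/s.
Second burn Δv₂ = |v₂ − v_p| = 12.331 km/s.
Total Δv = Δv₁ + Δv₂ = 18.83 km/s.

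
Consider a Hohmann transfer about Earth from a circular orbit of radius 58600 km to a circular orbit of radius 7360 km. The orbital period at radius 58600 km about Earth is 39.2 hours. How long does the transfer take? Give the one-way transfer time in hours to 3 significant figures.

t = 8.28 hours

From Kepler's third law T² = 4π²r³/μ at r = 58600 km, T = 39.2 hours = 39.2 × 3600 s = 1.4112×10^5 s: μ = 4π²r³/T² = 3.98910×10^5 km³/s².
The Hohmann ellipse has a_t = (r₁ + r₂)/2 = 32980 km.
By Kepler's third law the transfer-orbit period is T = 2π√(a_t³/μ), so t = T/2 = 29791 s.
Converting: 29791 s ÷ 3600 s/hour = 8.28 hours.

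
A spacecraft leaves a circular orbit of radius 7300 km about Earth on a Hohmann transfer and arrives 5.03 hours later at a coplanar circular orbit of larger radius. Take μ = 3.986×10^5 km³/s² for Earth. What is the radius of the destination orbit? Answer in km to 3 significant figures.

r₂ = 40000 km

Transfer time t = 5.03 hours = 18108 s, and t = π√(a_t³/μ).
So a_t = (μ t²/π²)^(1/3) = (3.986×10^5 × (18108)² / π²)^(1/3) = 23659 km.
Since a_t = (r₁ + r₂)/2, r₂ = 2a_t − r₁ = 2×23659 − 7300 = 40018 km.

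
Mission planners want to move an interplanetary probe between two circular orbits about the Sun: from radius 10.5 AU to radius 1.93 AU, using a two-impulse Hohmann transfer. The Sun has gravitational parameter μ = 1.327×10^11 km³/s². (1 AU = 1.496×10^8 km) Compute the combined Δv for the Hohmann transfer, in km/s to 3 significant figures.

Δv = 10.5 km/s

In km: r₁ = 10.5 × 1.496×10^8 = 1.5708×10^9 km; r₂ = 1.93 × 1.496×10^8 = 2.88728×10^8 km.
Transfer-ellipse semi-major axis a_t = (r₁ + r₂)/2 = (1.5708×10^9 + 2.88728×10^8)/2 = 9.29764×10^8 km.
At r₁ the circular-orbit speed is v₁ = √(μ/r₁) = 9.191 km/s.
Transfer-orbit speed at r₁ (vis-viva): v_a = √[μ(2/r₁ − 1/a_t)] = 5.122 km/s.
First burn Δv₁ = |v_a − v₁| = 4.069 km/s.
Circular speed at r₂: v₂ = √(μ/r₂) = 21.438 km/s.
Transfer-orbit speed at r₂: v_p = √[μ(2/r₂ − 1/a_t)] = 27.865 km/s.
Second burn Δv₂ = |v₂ − v_p| = 6.427 km/s.
Δv = Δv₁ + Δv₂ = 4.069 + 6.427 = 10.50 km/s.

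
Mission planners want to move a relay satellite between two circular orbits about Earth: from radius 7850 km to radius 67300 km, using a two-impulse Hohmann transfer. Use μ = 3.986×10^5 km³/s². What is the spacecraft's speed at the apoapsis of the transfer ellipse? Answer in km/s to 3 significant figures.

The Hohmann ellipse has a_t = (r₁ + r₂)/2 = 37575 km.
At apoapsis, r = 67300 km.
Applying v² = μ(2/r − 1/a_t): v = 1.112 km/s.

v = 1.11 km/s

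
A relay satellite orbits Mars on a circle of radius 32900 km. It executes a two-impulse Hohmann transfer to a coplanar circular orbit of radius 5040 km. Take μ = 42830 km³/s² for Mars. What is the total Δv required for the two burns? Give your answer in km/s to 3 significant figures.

Δv = 1.48 km/s

The Hohmann ellipse has a_t = (r₁ + r₂)/2 = 18970 km.
At r₁ the circular-orbit speed is v₁ = √(μ/r₁) = 1.141 km/s.
Transfer-orbit speed at r₁ (vis-viva equation): v_a = √[μ(2/r₁ − 1/a_t)] = 0.5881 km/s.
First burn Δv₁ = |v_a − v₁| = 0.5529 km/s.
Circular speed at r₂: v₂ = √(μ/r₂) = 2.9151 km/s.
Transfer-orbit speed at r₂: v_p = √[μ(2/r₂ − 1/a_t)] = 3.8390 km/s.
Second burn Δv₂ = |v₂ − v_p| = 0.9239 km/s.
Total Δv = Δv₁ + Δv₂ = 1.477 km/s.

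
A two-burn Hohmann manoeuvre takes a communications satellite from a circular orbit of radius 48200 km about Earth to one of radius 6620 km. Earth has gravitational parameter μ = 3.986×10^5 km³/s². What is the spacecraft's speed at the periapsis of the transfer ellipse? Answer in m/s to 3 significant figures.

The Hohmann ellipse has a_t = (r₁ + r₂)/2 = 27410 km.
The periapsis of the transfer ellipse is at r = 6620 km.
From the vis-viva equation, v = √[μ(2/r − 1/a_t)] = 10.29 km/s.

v = 10300 m/s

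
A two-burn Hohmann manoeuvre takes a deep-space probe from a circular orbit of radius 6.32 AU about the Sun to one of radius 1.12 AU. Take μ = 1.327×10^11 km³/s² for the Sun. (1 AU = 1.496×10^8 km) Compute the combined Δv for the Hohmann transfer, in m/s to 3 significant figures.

Δv = 13900 m/s

In km: r₁ = 6.32 × 1.496×10^8 = 9.45472×10^8 km; r₂ = 1.12 × 1.496×10^8 = 1.67552×10^8 km.
Transfer-ellipse semi-major axis a_t = (r₁ + r₂)/2 = (9.45472×10^8 + 1.67552×10^8)/2 = 5.56512×10^8 km.
Circular speed at r₁: v₁ = √(μ/r₁) = √(1.327×10^11/9.45472×10^8) = 11.8471 km/s.
Transfer-orbit speed at r₁ (vis-viva): v_a = √[μ(2/r₁ − 1/a_t)] = 6.50053 km/s.
First burn Δv₁ = |v_a − v₁| = 5.347 km/s.
At r₂, v₂ = √(μ/r₂) = 28.1424 km/s.
Transfer-orbit speed at r₂: v_p = √[μ(2/r₂ − 1/a_t)] = 36.6816 km/s.
Second burn Δv₂ = |v₂ − v_p| = 8.539 km/s.
Total Δv = Δv₁ + Δv₂ = 13.89 km/s.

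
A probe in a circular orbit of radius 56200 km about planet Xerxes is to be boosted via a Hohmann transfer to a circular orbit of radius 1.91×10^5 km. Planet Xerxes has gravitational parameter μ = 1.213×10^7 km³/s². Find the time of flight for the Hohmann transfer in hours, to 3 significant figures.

t = 10.9 hours

Semi-major axis of the transfer orbit: a_t = (56200 + 1.910×10^5)/2 = 1.236×10^5 km.
Transfer time t = π√(a_t³/μ) = π√((1.236×10^5)³ / 1.213×10^7) = 39200 s.
Converting: 39200 s ÷ 3600 s/hour = 10.9 hours.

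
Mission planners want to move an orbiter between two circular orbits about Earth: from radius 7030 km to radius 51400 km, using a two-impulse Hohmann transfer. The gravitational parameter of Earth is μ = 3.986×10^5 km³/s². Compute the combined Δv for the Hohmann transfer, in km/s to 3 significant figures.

Δv = 3.88 km/s

Semi-major axis of the transfer orbit: a_t = (7030 + 51400)/2 = 29215 km.
At r₁ the circular-orbit speed is v₁ = √(μ/r₁) = 7.530 km/s.
Transfer-orbit speed at r₁ (vis-viva equation): v_p = √[μ(2/r₁ − 1/a_t)] = 9.988 km/s.
First burn Δv₁ = |v_p − v₁| = 2.458 km/s.
Circular speed at r₂: v₂ = √(μ/r₂) = 2.785 km/s.
Transfer-orbit speed at r₂: v_a = √[μ(2/r₂ − 1/a_t)] = 1.366 km/s.
Second burn Δv₂ = |v₂ − v_a| = 1.419 km/s.
Δv = Δv₁ + Δv₂ = 2.458 + 1.419 = 3.877 km/s.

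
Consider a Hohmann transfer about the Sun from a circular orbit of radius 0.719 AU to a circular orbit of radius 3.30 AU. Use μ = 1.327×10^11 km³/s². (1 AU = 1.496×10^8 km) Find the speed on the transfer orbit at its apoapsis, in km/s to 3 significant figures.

v = 9.81 km/s

In km: r₁ = 0.719 × 1.496×10^8 = 1.075624×10^8 km; r₂ = 3.30 × 1.496×10^8 = 4.9368×10^8 km.
Semi-major axis of the transfer orbit: a_t = (1.075624×10^8 + 4.9368×10^8)/2 = 3.006212×10^8 km.
At apoapsis, r = 4.9368×10^8 km.
From the vis-viva equation, v = √[μ(2/r − 1/a_t)] = 9.807 km/s.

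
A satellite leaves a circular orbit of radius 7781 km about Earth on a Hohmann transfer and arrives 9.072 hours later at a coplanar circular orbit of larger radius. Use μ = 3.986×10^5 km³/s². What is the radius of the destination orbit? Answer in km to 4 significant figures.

r₂ = 62330 km

Transfer time t = 9.072 hours = 32659.2 s, and t = π√(a_t³/μ).
So a_t = (μ t²/π²)^(1/3) = (3.986×10^5 × (32659.2)² / π²)^(1/3) = 35055 km.
Since a_t = (r₁ + r₂)/2, r₂ = 2a_t − r₁ = 2×35055 − 7781 = 62329 km.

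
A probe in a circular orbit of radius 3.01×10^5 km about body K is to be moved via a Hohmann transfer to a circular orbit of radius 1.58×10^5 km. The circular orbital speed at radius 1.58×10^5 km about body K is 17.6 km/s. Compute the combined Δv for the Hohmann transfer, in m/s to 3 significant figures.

Δv = 4730 m/s

From the circular-orbit relation v² = μ/r at r = 1.58×10^5 km: μ = v²r = (17.6)² × 1.58×10^5 = 4.89421×10^7 km³/s².
The Hohmann ellipse has a_t = (r₁ + r₂)/2 = 2.295×10^5 km.
Circular speed at r₁: v₁ = √(μ/r₁) = √(4.89421×10^7/3.010×10^5) = 12.751 km/s.
On the transfer ellipse at r₁, vis-viva equation gives v_a = √[μ(2/r₁ − 1/a_t)] = 10.580 km/s.
First burn Δv₁ = |v_a − v₁| = 2.171 km/s.
Circular speed at r₂: v₂ = √(μ/r₂) = 17.600 km/s.
Transfer-orbit speed at r₂: v_p = √[μ(2/r₂ − 1/a_t)] = 20.156 km/s.
Second burn Δv₂ = |v₂ − v_p| = 2.556 km/s.
Total Δv = Δv₁ + Δv₂ = 4.727 km/s.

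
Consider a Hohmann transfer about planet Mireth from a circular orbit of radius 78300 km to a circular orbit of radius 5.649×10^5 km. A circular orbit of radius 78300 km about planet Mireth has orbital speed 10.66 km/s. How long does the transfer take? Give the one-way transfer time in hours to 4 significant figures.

From the circular-orbit relation v² = μ/r at r = 78300 km: μ = v²r = (10.66)² × 78300 = 8.89767×10^6 km³/s².
Transfer-ellipse semi-major axis a_t = (r₁ + r₂)/2 = (78300 + 5.649×10^5)/2 = 3.216×10^5 km.
Transfer time t = π√(a_t³/μ) = π√((3.216×10^5)³ / 8.89767×10^6) = 1.921×10^5 s.
Converting: 1.921×10^5 s ÷ 3600 s/hour = 53.36 hours.

t = 53.36 hours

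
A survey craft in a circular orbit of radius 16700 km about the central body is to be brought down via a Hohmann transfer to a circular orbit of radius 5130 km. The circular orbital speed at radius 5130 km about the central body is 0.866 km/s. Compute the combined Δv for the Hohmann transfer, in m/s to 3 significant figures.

From the circular-orbit relation v² = μ/r at r = 5130 km: μ = v²r = (0.866)² × 5130 = 3847.27 km³/s².
Transfer-ellipse semi-major axis a_t = (r₁ + r₂)/2 = (16700 + 5130)/2 = 10915 km.
At r₁ the circular-orbit speed is v₁ = √(μ/r₁) = 0.4800 km/s.
On the transfer ellipse at r₁, v² = μ(2/r − 1/a) gives v_a = √[μ(2/r₁ − 1/a_t)] = 0.3291 km/s.
First burn Δv₁ = |v_a − v₁| = 0.1509 km/s.
Circular speed at r₂: v₂ = √(μ/r₂) = 0.86600 km/s.
Transfer-orbit speed at r₂: v_p = √[μ(2/r₂ − 1/a_t)] = 1.0712 km/s.
Second burn Δv₂ = |v₂ − v_p| = 0.2052 km/s.
Δv = Δv₁ + Δv₂ = 0.1509 + 0.2052 = 0.3561 km/s.

Δv = 356 m/s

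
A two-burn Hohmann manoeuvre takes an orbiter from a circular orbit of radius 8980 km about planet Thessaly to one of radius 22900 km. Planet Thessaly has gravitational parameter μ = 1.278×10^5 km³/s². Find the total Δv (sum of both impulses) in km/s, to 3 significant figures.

Transfer-ellipse semi-major axis a_t = (r₁ + r₂)/2 = (8980 + 22900)/2 = 15940 km.
At r₁ the circular-orbit speed is v₁ = √(μ/r₁) = 3.7725 km/s.
On the transfer ellipse at r₁, vis-viva equation gives v_p = √[μ(2/r₁ − 1/a_t)] = 4.5217 km/s.
First burn Δv₁ = |v_p − v₁| = 0.7492 km/s.
At r₂, v₂ = √(μ/r₂) = 2.36237 km/s.
Transfer-orbit speed at r₂: v_a = √[μ(2/r₂ − 1/a_t)] = 1.77313 km/s.
Second burn Δv₂ = |v₂ − v_a| = 0.5892 km/s.
Total Δv = Δv₁ + Δv₂ = 1.338 km/s.

Δv = 1.34 km/s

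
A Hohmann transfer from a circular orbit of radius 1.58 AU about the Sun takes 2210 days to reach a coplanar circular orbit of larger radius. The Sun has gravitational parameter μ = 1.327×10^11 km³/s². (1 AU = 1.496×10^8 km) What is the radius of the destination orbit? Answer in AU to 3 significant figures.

In km: r₁ = 1.58 × 1.496×10^8 = 2.36368×10^8 km.
Transfer time t = 2210 days = 1.90944×10^8 s, and t = π√(a_t³/μ).
So a_t = (μ t²/π²)^(1/3) = (1.327×10^11 × (1.90944×10^8)² / π²)^(1/3) = 7.8849×10^8 km.
Since a_t = (r₁ + r₂)/2, r₂ = 2a_t − r₁ = 2×7.8849×10^8 − 2.36368×10^8 = 1.340612×10^9 km.
In AU: r₂ = 1.340612×10^9 / 1.496×10^8 = 8.96 AU.

r₂ = 8.96 AU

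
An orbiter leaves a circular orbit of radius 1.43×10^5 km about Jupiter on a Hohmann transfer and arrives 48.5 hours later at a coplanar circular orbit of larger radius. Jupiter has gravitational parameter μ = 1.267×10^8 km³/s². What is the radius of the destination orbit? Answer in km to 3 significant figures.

Transfer time t = 48.5 hours = 1.746×10^5 s, and t = π√(a_t³/μ).
So a_t = (μ t²/π²)^(1/3) = (1.267×10^8 × (1.746×10^5)² / π²)^(1/3) = 7.3146×10^5 km.
Since a_t = (r₁ + r₂)/2, r₂ = 2a_t − r₁ = 2×7.3146×10^5 − 1.430×10^5 = 1.31992×10^6 km.

r₂ = 1.32×10^6 km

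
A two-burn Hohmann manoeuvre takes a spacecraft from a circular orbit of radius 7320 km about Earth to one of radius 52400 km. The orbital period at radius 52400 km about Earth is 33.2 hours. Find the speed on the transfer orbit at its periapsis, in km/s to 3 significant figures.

v = 9.76 km/s

From Kepler's third law T² = 4π²r³/μ at r = 52400 km, T = 33.2 hours = 33.2 × 3600 s = 1.1952×10^5 s: μ = 4π²r³/T² = 3.97624×10^5 km³/s².
Transfer-ellipse semi-major axis a_t = (r₁ + r₂)/2 = (7320 + 52400)/2 = 29860 km.
The periapsis of the transfer ellipse is at r = 7320 km.
Applying v² = μ(2/r − 1/a_t): v = 9.763 km/s.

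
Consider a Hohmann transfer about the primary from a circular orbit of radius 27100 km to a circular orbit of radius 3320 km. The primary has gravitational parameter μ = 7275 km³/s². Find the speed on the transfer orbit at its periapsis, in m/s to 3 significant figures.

v = 1980 m/s

Semi-major axis of the transfer orbit: a_t = (27100 + 3320)/2 = 15210 km.
At periapsis, r = 3320 km.
Applying v² = μ(2/r − 1/a_t): v = 1.976 km/s.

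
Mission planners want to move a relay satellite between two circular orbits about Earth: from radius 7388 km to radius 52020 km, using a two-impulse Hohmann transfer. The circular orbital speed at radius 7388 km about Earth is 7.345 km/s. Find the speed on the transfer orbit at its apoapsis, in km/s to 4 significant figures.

From the circular-orbit relation v² = μ/r at r = 7388 km: μ = v²r = (7.345)² × 7388 = 3.98575×10^5 km³/s².
Transfer-ellipse semi-major axis a_t = (r₁ + r₂)/2 = (7388 + 52020)/2 = 29704 km.
The apoapsis of the transfer ellipse is at r = 52020 km.
Vis-viva: v = √[μ(2/r − 1/a_t)] = √[3.98575×10^5 × (2/52020 − 1/29704)] = 1.380 km/s.

v = 1.380 km/s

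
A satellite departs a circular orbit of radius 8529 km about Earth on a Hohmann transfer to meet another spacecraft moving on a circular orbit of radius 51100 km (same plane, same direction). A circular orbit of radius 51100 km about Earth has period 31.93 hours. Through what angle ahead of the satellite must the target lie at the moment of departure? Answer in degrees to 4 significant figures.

φ = 99.78°

From Kepler's third law T² = 4π²r³/μ at r = 51100 km, T = 31.93 hours = 31.93 × 3600 s = 1.14948×10^5 s: μ = 4π²r³/T² = 3.98676×10^5 km³/s².
Transfer-ellipse semi-major axis a_t = (r₁ + r₂)/2 = (8529 + 51100)/2 = 29814.5 km.
Transfer time t = π√(a_t³/μ) = 25614 s.
The target's mean motion on its circular orbit is ω₂ = √(μ/r₂³) = 5.4661×10^-5 rad/s.
Angle swept by the target during transfer: ω₂·t = 1.4001 rad = 80.22°.
Arrival is 180° from departure on the ellipse, so φ = 180° − 80.22° = 99.78°.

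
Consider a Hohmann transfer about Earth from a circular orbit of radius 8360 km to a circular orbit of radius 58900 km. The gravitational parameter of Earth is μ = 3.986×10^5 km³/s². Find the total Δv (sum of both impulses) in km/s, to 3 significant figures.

The Hohmann ellipse has a_t = (r₁ + r₂)/2 = 33630 km.
At r₁ the circular-orbit speed is v₁ = √(μ/r₁) = 6.9050 km/s.
On the transfer ellipse at r₁, vis-viva gives v_p = √[μ(2/r₁ − 1/a_t)] = 9.1382 km/s.
First burn Δv₁ = |v_p − v₁| = 2.2332 km/s.
Circular speed at r₂: v₂ = √(μ/r₂) = 2.6014 km/s.
Transfer-orbit speed at r₂: v_a = √[μ(2/r₂ − 1/a_t)] = 1.2970 km/s.
Second burn Δv₂ = |v₂ − v_a| = 1.3044 km/s.
Δv = Δv₁ + Δv₂ = 2.2332 + 1.3044 = 3.538 km/s.

Δv = 3.54 km/s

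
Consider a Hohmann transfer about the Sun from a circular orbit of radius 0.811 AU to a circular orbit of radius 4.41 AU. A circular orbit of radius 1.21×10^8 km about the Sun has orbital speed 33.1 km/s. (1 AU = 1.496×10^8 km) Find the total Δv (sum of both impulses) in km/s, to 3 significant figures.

Δv = 16.2 km/s

From the circular-orbit relation v² = μ/r at r = 1.21×10^8 km: μ = v²r = (33.1)² × 1.21×10^8 = 1.32569×10^11 km³/s².
In km: r₁ = 0.811 × 1.496×10^8 = 1.213256×10^8 km; r₂ = 4.41 × 1.496×10^8 = 6.59736×10^8 km.
Transfer-ellipse semi-major axis a_t = (r₁ + r₂)/2 = (1.213256×10^8 + 6.59736×10^8)/2 = 3.905308×10^8 km.
Circular speed at r₁: v₁ = √(μ/r₁) = √(1.32569×10^11/1.213256×10^8) = 33.056 km/s.
Transfer-orbit speed at r₁ (vis-viva): v_p = √[μ(2/r₁ − 1/a_t)] = 42.964 km/s.
First burn Δv₁ = |v_p − v₁| = 9.908 km/s.
Circular speed at r₂: v₂ = √(μ/r₂) = 14.175 km/s.
Transfer-orbit speed at r₂: v_a = √[μ(2/r₂ − 1/a_t)] = 7.9010 km/s.
Second burn Δv₂ = |v₂ − v_a| = 6.274 km/s.
Total Δv = Δv₁ + Δv₂ = 16.18 km/s.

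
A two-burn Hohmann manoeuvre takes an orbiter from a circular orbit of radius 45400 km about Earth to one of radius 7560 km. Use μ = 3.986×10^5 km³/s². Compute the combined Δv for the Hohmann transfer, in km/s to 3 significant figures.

The Hohmann ellipse has a_t = (r₁ + r₂)/2 = 26480 km.
Circular speed at r₁: v₁ = √(μ/r₁) = √(3.986×10^5/45400) = 2.96306 km/s.
Transfer-orbit speed at r₁ (vis-viva equation): v_a = √[μ(2/r₁ − 1/a_t)] = 1.58322 km/s.
First burn Δv₁ = |v_a − v₁| = 1.3798 km/s.
Circular speed at r₂: v₂ = √(μ/r₂) = 7.2612 km/s.
Transfer-orbit speed at r₂: v_p = √[μ(2/r₂ − 1/a_t)] = 9.5077 km/s.
Second burn Δv₂ = |v₂ − v_p| = 2.2465 km/s.
Δv = Δv₁ + Δv₂ = 1.3798 + 2.2465 = 3.626 km/s.

Δv = 3.63 km/s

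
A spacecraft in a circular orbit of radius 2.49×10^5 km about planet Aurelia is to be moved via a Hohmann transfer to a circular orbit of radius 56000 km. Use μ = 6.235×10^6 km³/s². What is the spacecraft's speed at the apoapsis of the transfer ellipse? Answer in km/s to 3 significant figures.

v = 3.03 km/s

Semi-major axis of the transfer orbit: a_t = (2.490×10^5 + 56000)/2 = 1.525×10^5 km.
The apoapsis of the transfer ellipse is at r = 2.490×10^5 km.
Vis-viva: v = √[μ(2/r − 1/a_t)] = √[6.235×10^6 × (2/2.490×10^5 − 1/1.525×10^5)] = 3.032 km/s.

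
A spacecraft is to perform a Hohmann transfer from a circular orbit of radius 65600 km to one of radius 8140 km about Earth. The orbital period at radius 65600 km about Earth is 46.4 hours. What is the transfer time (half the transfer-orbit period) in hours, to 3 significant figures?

From Kepler's third law T² = 4π²r³/μ at r = 65600 km, T = 46.4 hours = 46.4 × 3600 s = 1.6704×10^5 s: μ = 4π²r³/T² = 3.99420×10^5 km³/s².
The Hohmann ellipse has a_t = (r₁ + r₂)/2 = 36870 km.
Transfer time t = π√(a_t³/μ) = π√((36870)³ / 3.99420×10^5) = 35192 s.
Converting: 35192 s ÷ 3600 s/hour = 9.78 hours.

t = 9.78 hours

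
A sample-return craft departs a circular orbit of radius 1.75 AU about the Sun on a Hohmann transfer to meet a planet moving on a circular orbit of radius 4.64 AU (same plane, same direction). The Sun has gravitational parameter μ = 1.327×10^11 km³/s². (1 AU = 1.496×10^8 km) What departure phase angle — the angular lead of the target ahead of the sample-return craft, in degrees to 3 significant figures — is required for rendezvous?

In km: r₁ = 1.75 × 1.496×10^8 = 2.618×10^8 km; r₂ = 4.64 × 1.496×10^8 = 6.94144×10^8 km.
Semi-major axis of the transfer orbit: a_t = (2.618×10^8 + 6.94144×10^8)/2 = 4.77972×10^8 km.
Transfer time t = π√(a_t³/μ) = 9.012×10^7 s.
Target angular speed ω₂ = √(μ/r₂³) = 1.992×10^-8 rad/s.
Angle swept by the target during transfer: ω₂·t = 1.795 rad = 102.8°.
Arrival is 180° from departure on the ellipse, so φ = 180° − 102.8° = 77.2°.

φ = 77.2°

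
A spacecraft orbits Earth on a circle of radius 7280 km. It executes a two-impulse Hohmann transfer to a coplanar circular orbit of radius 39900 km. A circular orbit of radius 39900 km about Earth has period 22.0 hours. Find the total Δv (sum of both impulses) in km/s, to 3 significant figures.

From Kepler's third law T² = 4π²r³/μ at r = 39900 km, T = 22.0 hours = 22.0 × 3600 s = 79200 s: μ = 4π²r³/T² = 3.99786×10^5 km³/s².
Semi-major axis of the transfer orbit: a_t = (7280 + 39900)/2 = 23590 km.
Circular speed at r₁: v₁ = √(μ/r₁) = √(3.99786×10^5/7280) = 7.411 km/s.
Transfer-orbit speed at r₁ (v² = μ(2/r − 1/a)): v_p = √[μ(2/r₁ − 1/a_t)] = 9.638 km/s.
First burn Δv₁ = |v_p − v₁| = 2.227 km/s.
At r₂, v₂ = √(μ/r₂) = 3.165 km/s.
Transfer-orbit speed at r₂: v_a = √[μ(2/r₂ − 1/a_t)] = 1.758 km/s.
Second burn Δv₂ = |v₂ − v_a| = 1.407 km/s.
Δv = Δv₁ + Δv₂ = 2.227 + 1.407 = 3.634 km/s.

Δv = 3.63 km/s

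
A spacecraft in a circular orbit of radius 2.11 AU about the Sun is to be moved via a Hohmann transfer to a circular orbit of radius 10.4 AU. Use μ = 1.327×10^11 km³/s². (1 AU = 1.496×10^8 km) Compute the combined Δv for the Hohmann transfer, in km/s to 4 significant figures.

In km: r₁ = 2.11 × 1.496×10^8 = 3.15656×10^8 km; r₂ = 10.4 × 1.496×10^8 = 1.55584×10^9 km.
The Hohmann ellipse has a_t = (r₁ + r₂)/2 = 9.35748×10^8 km.
Circular speed at r₁: v₁ = √(μ/r₁) = √(1.327×10^11/3.15656×10^8) = 20.5035 km/s.
Transfer-orbit speed at r₁ (v² = μ(2/r − 1/a)): v_p = √[μ(2/r₁ − 1/a_t)] = 26.4382 km/s.
First burn Δv₁ = |v_p − v₁| = 5.935 km/s.
Circular speed at r₂: v₂ = √(μ/r₂) = 9.235 km/s.
Transfer-orbit speed at r₂: v_a = √[μ(2/r₂ − 1/a_t)] = 5.364 km/s.
Second burn Δv₂ = |v₂ − v_a| = 3.871 km/s.
Δv = Δv₁ + Δv₂ = 5.935 + 3.871 = 9.806 km/s.

Δv = 9.806 km/s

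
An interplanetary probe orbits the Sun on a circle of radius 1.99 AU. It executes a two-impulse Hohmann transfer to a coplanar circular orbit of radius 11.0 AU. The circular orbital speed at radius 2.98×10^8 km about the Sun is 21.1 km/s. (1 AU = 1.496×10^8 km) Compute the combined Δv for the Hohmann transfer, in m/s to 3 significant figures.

From the circular-orbit relation v² = μ/r at r = 2.98×10^8 km: μ = v²r = (21.1)² × 2.98×10^8 = 1.32673×10^11 km³/s².
In km: r₁ = 1.99 × 1.496×10^8 = 2.97704×10^8 km; r₂ = 11.0 × 1.496×10^8 = 1.6456×10^9 km.
Transfer-ellipse semi-major axis a_t = (r₁ + r₂)/2 = (2.97704×10^8 + 1.6456×10^9)/2 = 9.71652×10^8 km.
Circular speed at r₁: v₁ = √(μ/r₁) = √(1.32673×10^11/2.97704×10^8) = 21.1105 km/s.
On the transfer ellipse at r₁, v² = μ(2/r − 1/a) gives v_p = √[μ(2/r₁ − 1/a_t)] = 27.4729 km/s.
First burn Δv₁ = |v_p − v₁| = 6.362 km/s.
At r₂, v₂ = √(μ/r₂) = 8.979 km/s.
Transfer-orbit speed at r₂: v_a = √[μ(2/r₂ − 1/a_t)] = 4.970 km/s.
Second burn Δv₂ = |v₂ − v_a| = 4.009 km/s.
Total Δv = Δv₁ + Δv₂ = 10.37 km/s.

Δv = 10400 m/s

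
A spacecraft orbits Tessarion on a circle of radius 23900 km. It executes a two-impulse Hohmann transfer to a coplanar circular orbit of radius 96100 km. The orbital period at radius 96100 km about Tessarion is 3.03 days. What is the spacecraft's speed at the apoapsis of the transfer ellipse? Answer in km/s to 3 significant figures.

v = 1.46 km/s

From Kepler's third law T² = 4π²r³/μ at r = 96100 km, T = 3.03 days = 3.03 × 86400 s = 2.61792×10^5 s: μ = 4π²r³/T² = 5.11231×10^5 km³/s².
Transfer-ellipse semi-major axis a_t = (r₁ + r₂)/2 = (23900 + 96100)/2 = 60000 km.
At apoapsis, r = 96100 km.
From the vis-viva equation, v = √[μ(2/r − 1/a_t)] = 1.456 km/s.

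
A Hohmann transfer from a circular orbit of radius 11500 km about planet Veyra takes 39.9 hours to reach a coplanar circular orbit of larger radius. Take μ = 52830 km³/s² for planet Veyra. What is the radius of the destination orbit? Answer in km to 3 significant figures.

Transfer time t = 39.9 hours = 1.4364×10^5 s, and t = π√(a_t³/μ).
So a_t = (μ t²/π²)^(1/3) = (52830 × (1.4364×10^5)² / π²)^(1/3) = 47978 km.
Since a_t = (r₁ + r₂)/2, r₂ = 2a_t − r₁ = 2×47978 − 11500 = 84456 km.

r₂ = 84500 km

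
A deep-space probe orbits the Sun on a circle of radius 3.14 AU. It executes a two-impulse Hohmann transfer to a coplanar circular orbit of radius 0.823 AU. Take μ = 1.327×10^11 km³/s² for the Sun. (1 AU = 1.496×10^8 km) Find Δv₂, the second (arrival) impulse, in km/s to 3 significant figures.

Δv₂ = 8.50 km/s

In km: r₁ = 3.14 × 1.496×10^8 = 4.69744×10^8 km; r₂ = 0.823 × 1.496×10^8 = 1.231208×10^8 km.
The Hohmann ellipse has a_t = (r₁ + r₂)/2 = 2.964324×10^8 km.
Circular speed at r = 1.231208×10^8 km: v_c = √(μ/r) = 32.830 km/s.
Transfer-orbit speed at the same r (vis-viva, a = a_t): v_t = √[μ(2/r − 1/a_t)] = 41.327 km/s.
Δv₂ = |v_t − v_c| = |41.327 − 32.830| = 8.497 km/s.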